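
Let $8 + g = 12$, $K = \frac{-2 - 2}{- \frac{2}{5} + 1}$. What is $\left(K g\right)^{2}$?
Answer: $\frac{6400}{9} \approx 711.11$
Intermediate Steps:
$K = - \frac{20}{3}$ ($K = - \frac{4}{\left(-2\right) \frac{1}{5} + 1} = - \frac{4}{- \frac{2}{5} + 1} = - \frac{4}{\frac{3}{5}} = \left(-4\right) \frac{5}{3} = - \frac{20}{3} \approx -6.6667$)
$g = 4$ ($g = -8 + 12 = 4$)
$\left(K g\right)^{2} = \left(\left(- \frac{20}{3}\right) 4\right)^{2} = \left(- \frac{80}{3}\right)^{2} = \frac{6400}{9}$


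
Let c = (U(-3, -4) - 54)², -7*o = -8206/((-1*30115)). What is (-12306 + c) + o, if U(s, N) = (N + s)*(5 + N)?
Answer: -1809769131/210805 ≈ -8585.0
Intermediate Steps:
o = -8206/210805 (o = -(-8206)/(7*((-1*30115))) = -(-8206)/(7*(-30115)) = -(-8206)*(-1)/(7*30115) = -⅐*8206/30115 = -8206/210805 ≈ -0.038927)
U(s, N) = (5 + N)*(N + s)
c = 3721 (c = (((-4)² + 5*(-4) + 5*(-3) - 4*(-3)) - 54)² = ((16 - 20 - 15 + 12) - 54)² = (-7 - 54)² = (-61)² = 3721)
(-12306 + c) + o = (-12306 + 3721) - 8206/210805 = -8585 - 8206/210805 = -1809769131/210805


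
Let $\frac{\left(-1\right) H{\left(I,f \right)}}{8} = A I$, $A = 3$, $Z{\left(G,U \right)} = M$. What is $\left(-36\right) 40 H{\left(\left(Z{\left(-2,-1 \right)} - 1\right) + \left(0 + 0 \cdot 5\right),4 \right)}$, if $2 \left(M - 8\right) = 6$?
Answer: $345600$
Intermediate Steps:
$M = 11$ ($M = 8 + \frac{1}{2} \cdot 6 = 8 + 3 = 11$)
$Z{\left(G,U \right)} = 11$
$H{\left(I,f \right)} = - 24 I$ ($H{\left(I,f \right)} = - 8 \cdot 3 I = - 24 I$)
$\left(-36\right) 40 H{\left(\left(Z{\left(-2,-1 \right)} - 1\right) + \left(0 + 0 \cdot 5\right),4 \right)} = \left(-36\right) 40 \left(- 24 \left(\left(11 - 1\right) + \left(0 + 0 \cdot 5\right)\right)\right) = - 1440 \left(- 24 \left(10 + \left(0 + 0\right)\right)\right) = - 1440 \left(- 24 \left(10 + 0\right)\right) = - 1440 \left(\left(-24\right) 10\right) = \left(-1440\right) \left(-240\right) = 345600$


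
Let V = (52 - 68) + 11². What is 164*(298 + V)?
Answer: 66092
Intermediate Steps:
V = 105 (V = -16 + 121 = 105)
164*(298 + V) = 164*(298 + 105) = 164*403 = 66092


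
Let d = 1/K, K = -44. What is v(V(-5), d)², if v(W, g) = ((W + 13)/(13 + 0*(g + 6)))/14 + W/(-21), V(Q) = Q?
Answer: 121/1521 ≈ 0.079553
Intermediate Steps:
d = -1/44 (d = 1/(-44) = -1/44 ≈ -0.022727)
v(W, g) = 1/14 - 23*W/546 (v(W, g) = ((13 + W)/(13 + 0*(6 + g)))*(1/14) + W*(-1/21) = ((13 + W)/(13 + 0))*(1/14) - W/21 = ((13 + W)/13)*(1/14) - W/21 = ((13 + W)*(1/13))*(1/14) - W/21 = (1 + W/13)*(1/14) - W/21 = (1/14 + W/182) - W/21 = 1/14 - 23*W/546)
v(V(-5), d)² = (1/14 - 23/546*(-5))² = (1/14 + 115/546)² = (11/39)² = 121/1521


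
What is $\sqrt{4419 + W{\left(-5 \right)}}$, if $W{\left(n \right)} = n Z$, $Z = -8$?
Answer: $7 \sqrt{91} \approx 66.776$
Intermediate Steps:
$W{\left(n \right)} = - 8 n$ ($W{\left(n \right)} = n \left(-8\right) = - 8 n$)
$\sqrt{4419 + W{\left(-5 \right)}} = \sqrt{4419 - -40} = \sqrt{4419 + 40} = \sqrt{4459} = 7 \sqrt{91}$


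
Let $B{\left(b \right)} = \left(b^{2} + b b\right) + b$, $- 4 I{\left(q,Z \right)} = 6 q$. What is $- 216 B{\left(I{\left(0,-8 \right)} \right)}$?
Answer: $0$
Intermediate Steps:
$I{\left(q,Z \right)} = - \frac{3 q}{2}$ ($I{\left(q,Z \right)} = - \frac{6 q}{4} = - \frac{3 q}{2}$)
$B{\left(b \right)} = b + 2 b^{2}$ ($B{\left(b \right)} = \left(b^{2} + b^{2}\right) + b = 2 b^{2} + b = b + 2 b^{2}$)
$- 216 B{\left(I{\left(0,-8 \right)} \right)} = - 216 \left(- \frac{3}{2}\right) 0 \left(1 + 2 \left(\left(- \frac{3}{2}\right) 0\right)\right) = - 216 \cdot 0 \left(1 + 2 \cdot 0\right) = - 216 \cdot 0 \left(1 + 0\right) = - 216 \cdot 0 \cdot 1 = \left(-216\right) 0 = 0$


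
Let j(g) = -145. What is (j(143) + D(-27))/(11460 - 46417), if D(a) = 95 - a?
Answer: 23/34957 ≈ 0.00065795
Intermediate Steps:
(j(143) + D(-27))/(11460 - 46417) = (-145 + (95 - 1*(-27)))/(11460 - 46417) = (-145 + (95 + 27))/(-34957) = (-145 + 122)*(-1/34957) = -23*(-1/34957) = 23/34957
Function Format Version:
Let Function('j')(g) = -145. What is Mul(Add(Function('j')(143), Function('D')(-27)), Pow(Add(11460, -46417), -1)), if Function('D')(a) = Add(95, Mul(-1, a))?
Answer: Rational(23, 34957) ≈ 0.00065795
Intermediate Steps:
Mul(Add(Function('j')(143), Function('D')(-27)), Pow(Add(11460, -46417), -1)) = Mul(Add(-145, Add(95, Mul(-1, -27))), Pow(Add(11460, -46417), -1)) = Mul(Add(-145, Add(95, 27)), Pow(-34957, -1)) = Mul(Add(-145, 122), Rational(-1, 34957)) = Mul(-23, Rational(-1, 34957)) = Rational(23, 34957)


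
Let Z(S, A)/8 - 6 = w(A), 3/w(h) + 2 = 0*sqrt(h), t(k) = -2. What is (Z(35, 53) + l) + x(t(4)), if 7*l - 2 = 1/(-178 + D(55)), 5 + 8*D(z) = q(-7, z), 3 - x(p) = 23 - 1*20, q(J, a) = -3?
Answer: 6495/179 ≈ 36.285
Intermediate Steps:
w(h) = -3/2 (w(h) = 3/(-2 + 0*sqrt(h)) = 3/(-2 + 0) = 3/(-2) = 3*(-1/2) = -3/2)
x(p) = 0 (x(p) = 3 - (23 - 1*20) = 3 - (23 - 20) = 3 - 1*3 = 3 - 3 = 0)
D(z) = -1 (D(z) = -5/8 + (1/8)*(-3) = -5/8 - 3/8 = -1)
l = 51/179 (l = 2/7 + 1/(7*(-178 - 1)) = 2/7 + (1/7)/(-179) = 2/7 + (1/7)*(-1/179) = 2/7 - 1/1253 = 51/179 ≈ 0.28492)
Z(S, A) = 36 (Z(S, A) = 48 + 8*(-3/2) = 48 - 12 = 36)
(Z(35, 53) + l) + x(t(4)) = (36 + 51/179) + 0 = 6495/179 + 0 = 6495/179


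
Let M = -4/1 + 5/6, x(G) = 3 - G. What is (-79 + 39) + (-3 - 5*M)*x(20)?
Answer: -1549/6 ≈ -258.17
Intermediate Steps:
M = -19/6 (M = -4*1 + 5*(1/6) = -4 + 5/6 = -19/6 ≈ -3.1667)
(-79 + 39) + (-3 - 5*M)*x(20) = (-79 + 39) + (-3 - 5*(-19/6))*(3 - 1*20) = -40 + (-3 + 95/6)*(3 - 20) = -40 + (77/6)*(-17) = -40 - 1309/6 = -1549/6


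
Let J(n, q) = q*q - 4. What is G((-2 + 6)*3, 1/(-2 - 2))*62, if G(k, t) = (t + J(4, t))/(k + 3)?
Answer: -2077/120 ≈ -17.308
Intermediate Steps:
J(n, q) = -4 + q² (J(n, q) = q² - 4 = -4 + q²)
G(k, t) = (-4 + t + t²)/(3 + k) (G(k, t) = (t + (-4 + t²))/(k + 3) = (-4 + t + t²)/(3 + k))
G((-2 + 6)*3, 1/(-2 - 2))*62 = ((-4 + 1/(-2 - 2) + (1/(-2 - 2))²)/(3 + (-2 + 6)*3))*62 = ((-4 + 1/(-4) + (1/(-4))²)/(3 + 4*3))*62 = ((-4 - ¼ + (-¼)²)/(3 + 12))*62 = ((-4 - ¼ + 1/16)/15)*62 = ((1/15)*(-67/16))*62 = -67/240*62 = -2077/120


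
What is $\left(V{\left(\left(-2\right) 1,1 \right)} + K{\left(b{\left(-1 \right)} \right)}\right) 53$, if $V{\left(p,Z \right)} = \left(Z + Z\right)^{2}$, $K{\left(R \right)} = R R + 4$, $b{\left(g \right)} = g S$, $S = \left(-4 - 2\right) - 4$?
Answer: $5724$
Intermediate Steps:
$S = -10$ ($S = -6 - 4 = -10$)
$b{\left(g \right)} = - 10 g$ ($b{\left(g \right)} = g \left(-10\right) = - 10 g$)
$K{\left(R \right)} = 4 + R^{2}$ ($K{\left(R \right)} = R^{2} + 4 = 4 + R^{2}$)
$V{\left(p,Z \right)} = 4 Z^{2}$ ($V{\left(p,Z \right)} = \left(2 Z\right)^{2} = 4 Z^{2}$)
$\left(V{\left(\left(-2\right) 1,1 \right)} + K{\left(b{\left(-1 \right)} \right)}\right) 53 = \left(4 \cdot 1^{2} + \left(4 + \left(\left(-10\right) \left(-1\right)\right)^{2}\right)\right) 53 = \left(4 \cdot 1 + \left(4 + 10^{2}\right)\right) 53 = \left(4 + \left(4 + 100\right)\right) 53 = \left(4 + 104\right) 53 = 108 \cdot 53 = 5724$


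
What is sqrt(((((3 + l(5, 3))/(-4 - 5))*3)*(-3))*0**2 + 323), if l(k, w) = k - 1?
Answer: sqrt(323) ≈ 17.972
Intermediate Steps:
l(k, w) = -1 + k
sqrt(((((3 + l(5, 3))/(-4 - 5))*3)*(-3))*0**2 + 323) = sqrt(((((3 + (-1 + 5))/(-4 - 5))*3)*(-3))*0**2 + 323) = sqrt(((((3 + 4)/(-9))*3)*(-3))*0 + 323) = sqrt((((7*(-1/9))*3)*(-3))*0 + 323) = sqrt((-7/9*3*(-3))*0 + 323) = sqrt(-7/3*(-3)*0 + 323) = sqrt(7*0 + 323) = sqrt(0 + 323) = sqrt(323)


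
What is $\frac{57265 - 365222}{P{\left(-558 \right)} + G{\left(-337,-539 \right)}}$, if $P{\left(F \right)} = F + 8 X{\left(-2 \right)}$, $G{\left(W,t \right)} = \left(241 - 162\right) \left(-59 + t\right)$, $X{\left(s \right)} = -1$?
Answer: $\frac{307957}{47808} \approx 6.4415$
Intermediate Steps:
$G{\left(W,t \right)} = -4661 + 79 t$ ($G{\left(W,t \right)} = 79 \left(-59 + t\right) = -4661 + 79 t$)
$P{\left(F \right)} = -8 + F$ ($P{\left(F \right)} = F + 8 \left(-1\right) = F - 8 = -8 + F$)
$\frac{57265 - 365222}{P{\left(-558 \right)} + G{\left(-337,-539 \right)}} = \frac{57265 - 365222}{\left(-8 - 558\right) + \left(-4661 + 79 \left(-539\right)\right)} = - \frac{307957}{-566 - 47242} = - \frac{307957}{-47808} = \left(-307957\right) \left(- \frac{1}{47808}\right) = \frac{307957}{47808}$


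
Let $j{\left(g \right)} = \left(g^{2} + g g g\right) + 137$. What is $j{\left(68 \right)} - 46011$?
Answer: $273182$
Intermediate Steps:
$j{\left(g \right)} = 137 + g^{2} + g^{3}$ ($j{\left(g \right)} = \left(g^{2} + g^{2} g\right) + 137 = \left(g^{2} + g^{3}\right) + 137 = 137 + g^{2} + g^{3}$)
$j{\left(68 \right)} - 46011 = \left(137 + 68^{2} + 68^{3}\right) - 46011 = \left(137 + 4624 + 314432\right) - 46011 = 319193 - 46011 = 273182$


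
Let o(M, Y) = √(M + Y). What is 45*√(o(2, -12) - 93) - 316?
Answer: -316 + 45*√(-93 + I*√10) ≈ -308.62 + 434.03*I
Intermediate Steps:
45*√(o(2, -12) - 93) - 316 = 45*√(√(2 - 12) - 93) - 316 = 45*√(√(-10) - 93) - 316 = 45*√(I*√10 - 93) - 316 = 45*√(-93 + I*√10) - 316 = -316 + 45*√(-93 + I*√10)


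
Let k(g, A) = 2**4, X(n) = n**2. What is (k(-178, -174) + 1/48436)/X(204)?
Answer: 774977/2015712576 ≈ 0.00038447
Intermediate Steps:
k(g, A) = 16
(k(-178, -174) + 1/48436)/X(204) = (16 + 1/48436)/(204**2) = (16 + 1/48436)/41616 = (774977/48436)*(1/41616) = 774977/2015712576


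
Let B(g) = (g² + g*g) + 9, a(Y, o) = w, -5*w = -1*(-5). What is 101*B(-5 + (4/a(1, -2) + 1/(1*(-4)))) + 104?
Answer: 146373/8 ≈ 18297.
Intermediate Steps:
w = -1 (w = -(-1)*(-5)/5 = -⅕*5 = -1)
a(Y, o) = -1
B(g) = 9 + 2*g² (B(g) = (g² + g²) + 9 = 2*g² + 9 = 9 + 2*g²)
101*B(-5 + (4/a(1, -2) + 1/(1*(-4)))) + 104 = 101*(9 + 2*(-5 + (4/(-1) + 1/(1*(-4))))²) + 104 = 101*(9 + 2*(-5 + (4*(-1) + 1*(-¼)))²) + 104 = 101*(9 + 2*(-5 + (-4 - ¼))²) + 104 = 101*(9 + 2*(-5 - 17/4)²) + 104 = 101*(9 + 2*(-37/4)²) + 104 = 101*(9 + 2*(1369/16)) + 104 = 101*(9 + 1369/8) + 104 = 101*(1441/8) + 104 = 145541/8 + 104 = 146373/8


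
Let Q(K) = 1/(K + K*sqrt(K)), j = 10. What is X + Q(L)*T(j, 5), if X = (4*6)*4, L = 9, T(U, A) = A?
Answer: 3461/36 ≈ 96.139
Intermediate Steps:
X = 96 (X = 24*4 = 96)
Q(K) = 1/(K + K**(3/2))
X + Q(L)*T(j, 5) = 96 + 5/(9 + 9**(3/2)) = 96 + 5/(9 + 27) = 96 + 5/36 = 3461/36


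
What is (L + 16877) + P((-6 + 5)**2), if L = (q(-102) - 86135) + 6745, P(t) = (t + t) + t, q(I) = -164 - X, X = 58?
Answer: -62732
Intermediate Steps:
q(I) = -222 (q(I) = -164 - 1*58 = -164 - 58 = -222)
P(t) = 3*t (P(t) = 2*t + t = 3*t)
L = -79612 (L = (-222 - 86135) + 6745 = -86357 + 6745 = -79612)
(L + 16877) + P((-6 + 5)**2) = (-79612 + 16877) + 3*(-6 + 5)**2 = -62735 + 3*(-1)**2 = -62735 + 3*1 = -62735 + 3 = -62732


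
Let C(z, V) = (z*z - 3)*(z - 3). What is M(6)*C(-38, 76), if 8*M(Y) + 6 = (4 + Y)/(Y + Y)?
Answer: 1831511/48 ≈ 38157.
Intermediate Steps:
C(z, V) = (-3 + z)*(-3 + z²) (C(z, V) = (z² - 3)*(-3 + z) = (-3 + z²)*(-3 + z) = (-3 + z)*(-3 + z²))
M(Y) = -¾ + (4 + Y)/(16*Y) (M(Y) = -¾ + ((4 + Y)/(Y + Y))/8 = -¾ + ((4 + Y)/((2*Y)))/8 = -¾ + ((4 + Y)*(1/(2*Y)))/8 = -¾ + ((4 + Y)/(2*Y))/8 = -¾ + (4 + Y)/(16*Y))
M(6)*C(-38, 76) = ((1/16)*(4 - 11*6)/6)*(9 + (-38)³ - 3*(-38) - 3*(-38)²) = ((1/16)*(⅙)*(4 - 66))*(9 - 54872 + 114 - 3*1444) = ((1/16)*(⅙)*(-62))*(9 - 54872 + 114 - 4332) = -31/48*(-59081) = 1831511/48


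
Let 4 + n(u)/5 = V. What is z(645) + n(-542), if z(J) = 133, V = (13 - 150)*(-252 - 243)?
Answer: 339188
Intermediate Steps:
V = 67815 (V = -137*(-495) = 67815)
n(u) = 339055 (n(u) = -20 + 5*67815 = -20 + 339075 = 339055)
z(645) + n(-542) = 133 + 339055 = 339188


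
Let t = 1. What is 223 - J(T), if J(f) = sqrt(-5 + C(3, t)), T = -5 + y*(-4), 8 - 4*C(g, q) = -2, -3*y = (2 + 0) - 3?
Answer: 223 - I*sqrt(10)/2 ≈ 223.0 - 1.5811*I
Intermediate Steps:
y = 1/3 (y = -((2 + 0) - 3)/3 = -(2 - 3)/3 = -1/3*(-1) = 1/3 ≈ 0.33333)
C(g, q) = 5/2 (C(g, q) = 2 - 1/4*(-2) = 2 + 1/2 = 5/2)
T = -19/3 (T = -5 + (1/3)*(-4) = -5 - 4/3 = -19/3 ≈ -6.3333)
J(f) = I*sqrt(10)/2 (J(f) = sqrt(-5 + 5/2) = sqrt(-5/2) = I*sqrt(10)/2)
223 - J(T) = 223 - I*sqrt(10)/2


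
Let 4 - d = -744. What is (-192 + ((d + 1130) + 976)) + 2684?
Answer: 5346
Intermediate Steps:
d = 748 (d = 4 - 1*(-744) = 4 + 744 = 748)
(-192 + ((d + 1130) + 976)) + 2684 = (-192 + ((748 + 1130) + 976)) + 2684 = (-192 + (1878 + 976)) + 2684 = (-192 + 2854) + 2684 = 2662 + 2684 = 5346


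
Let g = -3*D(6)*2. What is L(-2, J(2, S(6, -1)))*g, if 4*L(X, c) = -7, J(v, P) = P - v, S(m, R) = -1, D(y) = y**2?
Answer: 378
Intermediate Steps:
g = -216 (g = -3*6**2*2 = -3*36*2 = -108*2 = -216)
L(X, c) = -7/4 (L(X, c) = (1/4)*(-7) = -7/4)
L(-2, J(2, S(6, -1)))*g = -7/4*(-216) = 378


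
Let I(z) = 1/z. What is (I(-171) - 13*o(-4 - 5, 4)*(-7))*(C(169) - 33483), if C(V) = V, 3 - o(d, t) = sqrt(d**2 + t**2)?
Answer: -1555164148/171 + 3031574*sqrt(97) ≈ 2.0763e+7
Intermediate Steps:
o(d, t) = 3 - sqrt(d**2 + t**2)
(I(-171) - 13*o(-4 - 5, 4)*(-7))*(C(169) - 33483) = (1/(-171) - 13*(3 - sqrt((-4 - 5)**2 + 4**2))*(-7))*(169 - 33483) = (-1/171 - 13*(3 - sqrt((-9)**2 + 16))*(-7))*(-33314) = (-1/171 - 13*(3 - sqrt(81 + 16))*(-7))*(-33314) = (-1/171 - 13*(3 - sqrt(97))*(-7))*(-33314) = (-1/171 + (-39 + 13*sqrt(97))*(-7))*(-33314) = (-1/171 + (273 - 91*sqrt(97)))*(-33314) = (46682/171 - 91*sqrt(97))*(-33314) = -1555164148/171 + 3031574*sqrt(97)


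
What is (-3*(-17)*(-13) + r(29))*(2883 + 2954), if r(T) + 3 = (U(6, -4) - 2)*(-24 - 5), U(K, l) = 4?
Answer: -4225988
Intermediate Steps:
r(T) = -61 (r(T) = -3 + (4 - 2)*(-24 - 5) = -3 + 2*(-29) = -3 - 58 = -61)
(-3*(-17)*(-13) + r(29))*(2883 + 2954) = (-3*(-17)*(-13) - 61)*(2883 + 2954) = (51*(-13) - 61)*5837 = (-663 - 61)*5837 = -724*5837 = -4225988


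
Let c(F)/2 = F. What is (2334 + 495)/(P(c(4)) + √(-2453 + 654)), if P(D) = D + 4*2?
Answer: 15088/685 - 943*I*√1799/685 ≈ 22.026 - 58.39*I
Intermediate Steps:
c(F) = 2*F
P(D) = 8 + D (P(D) = D + 8 = 8 + D)
(2334 + 495)/(P(c(4)) + √(-2453 + 654)) = (2334 + 495)/((8 + 2*4) + √(-2453 + 654)) = 2829/((8 + 8) + √(-1799)) = 2829/(16 + I*√1799)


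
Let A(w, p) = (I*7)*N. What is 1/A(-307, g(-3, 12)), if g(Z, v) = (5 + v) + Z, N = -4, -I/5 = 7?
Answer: 1/980 ≈ 0.0010204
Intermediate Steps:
I = -35 (I = -5*7 = -35)
g(Z, v) = 5 + Z + v
A(w, p) = 980 (A(w, p) = -35*7*(-4) = -245*(-4) = 980)
1/A(-307, g(-3, 12)) = 1/980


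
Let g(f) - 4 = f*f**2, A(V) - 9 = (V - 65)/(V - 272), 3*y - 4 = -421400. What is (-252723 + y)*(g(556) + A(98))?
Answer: -3919701757581705/58 ≈ -6.7581e+13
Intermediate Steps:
y = -421396/3 (y = 4/3 + (1/3)*(-421400) = 4/3 - 421400/3 = -421396/3 ≈ -1.4047e+5)
A(V) = 9 + (-65 + V)/(-272 + V) (A(V) = 9 + (V - 65)/(V - 272) = 9 + (-65 + V)/(-272 + V))
g(f) = 4 + f**3 (g(f) = 4 + f*f**2 = 4 + f**3)
(-252723 + y)*(g(556) + A(98)) = (-252723 - 421396/3)*((4 + 556**3) + (-2513 + 10*98)/(-272 + 98)) = -1179565*((4 + 171879616) + (-2513 + 980)/(-174))/3 = -1179565*(171879620 - 1/174*(-1533))/3 = -1179565*(171879620 + 511/58)/3 = -1179565/3*9969018471/58 = -3919701757581705/58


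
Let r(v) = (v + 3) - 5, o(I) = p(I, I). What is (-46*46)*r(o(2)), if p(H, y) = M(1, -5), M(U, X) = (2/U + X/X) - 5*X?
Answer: -55016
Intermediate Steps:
M(U, X) = 1 - 5*X + 2/U (M(U, X) = (2/U + 1) - 5*X = (1 + 2/U) - 5*X = 1 - 5*X + 2/U)
p(H, y) = 28 (p(H, y) = 1 - 5*(-5) + 2/1 = 1 + 25 + 2*1 = 1 + 25 + 2 = 28)
o(I) = 28
r(v) = -2 + v (r(v) = (3 + v) - 5 = -2 + v)
(-46*46)*r(o(2)) = (-46*46)*(-2 + 28) = -2116*26 = -55016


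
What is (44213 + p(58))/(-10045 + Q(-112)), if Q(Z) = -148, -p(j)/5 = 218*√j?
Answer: -44213/10193 + 1090*√58/10193 ≈ -3.5232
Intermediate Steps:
p(j) = -1090*√j
(44213 + p(58))/(-10045 + Q(-112)) = (44213 - 1090*√58)/(-10045 - 148) = (44213 - 1090*√58)/(-10193) = (44213 - 1090*√58)*(-1/10193) = -44213/10193 + 1090*√58/10193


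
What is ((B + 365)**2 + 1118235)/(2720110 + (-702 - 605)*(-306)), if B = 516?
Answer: 16331/26897 ≈ 0.60717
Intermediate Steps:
((B + 365)**2 + 1118235)/(2720110 + (-702 - 605)*(-306)) = ((516 + 365)**2 + 1118235)/(2720110 + (-702 - 605)*(-306)) = (881**2 + 1118235)/(2720110 - 1307*(-306)) = (776161 + 1118235)/(2720110 + 399942) = 1894396/3120052 = 1894396*(1/3120052) = 16331/26897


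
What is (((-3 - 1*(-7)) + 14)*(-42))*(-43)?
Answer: 32508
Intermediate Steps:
(((-3 - 1*(-7)) + 14)*(-42))*(-43) = (((-3 + 7) + 14)*(-42))*(-43) = ((4 + 14)*(-42))*(-43) = (18*(-42))*(-43) = -756*(-43) = 32508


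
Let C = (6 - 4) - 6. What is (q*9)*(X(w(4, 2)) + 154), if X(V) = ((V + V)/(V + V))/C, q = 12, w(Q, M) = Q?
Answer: 16605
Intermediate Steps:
C = -4 (C = 2 - 6 = -4)
X(V) = -1/4 (X(V) = ((V + V)/(V + V))/(-4) = ((2*V)/((2*V)))*(-1/4) = ((2*V)*(1/(2*V)))*(-1/4) = 1*(-1/4) = -1/4)
(q*9)*(X(w(4, 2)) + 154) = (12*9)*(-1/4 + 154) = 108*(615/4) = 16605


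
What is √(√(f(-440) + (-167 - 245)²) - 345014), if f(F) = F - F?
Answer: I*√344602 ≈ 587.03*I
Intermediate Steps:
f(F) = 0
√(√(f(-440) + (-167 - 245)²) - 345014) = √(√(0 + (-167 - 245)²) - 345014) = √(√(0 + (-412)²) - 345014) = √(√(0 + 169744) - 345014) = √(√169744 - 345014) = √(412 - 345014) = √(-344602) = I*√344602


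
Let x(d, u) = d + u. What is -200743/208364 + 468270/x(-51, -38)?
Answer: -97588476407/18544396 ≈ -5262.4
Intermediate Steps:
-200743/208364 + 468270/x(-51, -38) = -200743/208364 + 468270/(-51 - 38) = -200743*1/208364 + 468270/(-89) = -200743/208364 + 468270*(-1/89) = -200743/208364 - 468270/89 = -97588476407/18544396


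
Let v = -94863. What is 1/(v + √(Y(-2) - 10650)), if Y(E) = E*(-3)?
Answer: -31621/2999666471 - 2*I*√2661/8998999413 ≈ -1.0542e-5 - 1.1465e-8*I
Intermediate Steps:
Y(E) = -3*E
1/(v + √(Y(-2) - 10650)) = 1/(-94863 + √(-3*(-2) - 10650)) = 1/(-94863 + √(6 - 10650)) = 1/(-94863 + √(-10644)) = 1/(-94863 + 2*I*√2661)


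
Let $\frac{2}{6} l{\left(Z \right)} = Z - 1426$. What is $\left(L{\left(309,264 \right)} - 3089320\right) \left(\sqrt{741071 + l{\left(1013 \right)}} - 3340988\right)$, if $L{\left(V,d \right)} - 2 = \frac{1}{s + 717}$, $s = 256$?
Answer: $\frac{1434671036422292}{139} - \frac{6011812826 \sqrt{184958}}{973} \approx 1.0319 \cdot 10^{13}$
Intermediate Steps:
$l{\left(Z \right)} = -4278 + 3 Z$ ($l{\left(Z \right)} = 3 \left(Z - 1426\right) = 3 \left(-1426 + Z\right) = -4278 + 3 Z$)
$L{\left(V,d \right)} = \frac{1947}{973}$ ($L{\left(V,d \right)} = 2 + \frac{1}{256 + 717} = 2 + \frac{1}{973} = \frac{1947}{973}$)
$\left(L{\left(309,264 \right)} - 3089320\right) \left(\sqrt{741071 + l{\left(1013 \right)}} - 3340988\right) = \left(\frac{1947}{973} - 3089320\right) \left(\sqrt{741071 + \left(-4278 + 3 \cdot 1013\right)} - 3340988\right) = - \frac{3005906413 \left(\sqrt{741071 + \left(-4278 + 3039\right)} - 3340988\right)}{973} = - \frac{3005906413 \left(\sqrt{741071 - 1239} - 3340988\right)}{973} = - \frac{3005906413 \left(\sqrt{739832} - 3340988\right)}{973} = - \frac{3005906413 \left(2 \sqrt{184958} - 3340988\right)}{973} = - \frac{3005906413 \left(-3340988 + 2 \sqrt{184958}\right)}{973} = \frac{1434671036422292}{139} - \frac{6011812826 \sqrt{184958}}{973}$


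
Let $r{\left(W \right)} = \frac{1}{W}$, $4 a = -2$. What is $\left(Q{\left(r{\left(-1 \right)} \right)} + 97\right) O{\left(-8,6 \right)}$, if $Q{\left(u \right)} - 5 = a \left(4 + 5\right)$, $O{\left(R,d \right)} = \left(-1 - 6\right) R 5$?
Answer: $27300$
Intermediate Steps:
$a = - \frac{1}{2}$ ($a = \frac{1}{4} \left(-2\right) = - \frac{1}{2} \approx -0.5$)
$O{\left(R,d \right)} = - 35 R$ ($O{\left(R,d \right)} = \left(-1 - 6\right) R 5 = - 7 R 5 = - 35 R$)
$Q{\left(u \right)} = \frac{1}{2}$ ($Q{\left(u \right)} = 5 - \frac{4 + 5}{2} = 5 - \frac{9}{2} = \frac{1}{2}$)
$\left(Q{\left(r{\left(-1 \right)} \right)} + 97\right) O{\left(-8,6 \right)} = \left(\frac{1}{2} + 97\right) \left(\left(-35\right) \left(-8\right)\right) = \frac{195}{2} \cdot 280 = 27300$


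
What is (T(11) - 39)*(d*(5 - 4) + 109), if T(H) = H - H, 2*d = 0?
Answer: -4251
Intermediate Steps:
d = 0 (d = (½)*0 = 0)
T(H) = 0
(T(11) - 39)*(d*(5 - 4) + 109) = (0 - 39)*(0*(5 - 4) + 109) = -39*(0*1 + 109) = -39*(0 + 109) = -39*109 = -4251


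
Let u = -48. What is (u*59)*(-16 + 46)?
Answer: -84960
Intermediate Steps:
(u*59)*(-16 + 46) = (-48*59)*(-16 + 46) = -2832*30 = -84960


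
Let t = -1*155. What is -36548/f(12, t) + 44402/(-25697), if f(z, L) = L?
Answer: 932291646/3983035 ≈ 234.07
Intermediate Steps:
t = -155
-36548/f(12, t) + 44402/(-25697) = -36548/(-155) + 44402/(-25697) = -36548*(-1/155) + 44402*(-1/25697) = 36548/155 - 44402/25697 = 932291646/3983035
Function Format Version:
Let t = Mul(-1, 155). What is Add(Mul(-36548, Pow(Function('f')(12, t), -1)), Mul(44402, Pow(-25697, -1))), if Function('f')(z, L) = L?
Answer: Rational(932291646, 3983035) ≈ 234.07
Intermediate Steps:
t = -155
Add(Mul(-36548, Pow(Function('f')(12, t), -1)), Mul(44402, Pow(-25697, -1))) = Add(Mul(-36548, Pow(-155, -1)), Mul(44402, Pow(-25697, -1))) = Add(Mul(-36548, Rational(-1, 155)), Mul(44402, Rational(-1, 25697))) = Add(Rational(36548, 155), Rational(-44402, 25697)) = Rational(932291646, 3983035)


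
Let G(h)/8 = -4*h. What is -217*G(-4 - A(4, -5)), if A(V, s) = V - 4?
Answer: -27776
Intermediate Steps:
A(V, s) = -4 + V
G(h) = -32*h (G(h) = 8*(-4*h) = -32*h)
-217*G(-4 - A(4, -5)) = -(-6944)*(-4 - (-4 + 4)) = -(-6944)*(-4 - 1*0) = -(-6944)*(-4 + 0) = -(-6944)*(-4) = -217*128 = -27776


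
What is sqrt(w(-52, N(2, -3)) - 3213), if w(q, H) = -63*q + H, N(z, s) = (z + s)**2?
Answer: 8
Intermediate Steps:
N(z, s) = (s + z)**2
w(q, H) = H - 63*q
sqrt(w(-52, N(2, -3)) - 3213) = sqrt(((-3 + 2)**2 - 63*(-52)) - 3213) = sqrt(((-1)**2 + 3276) - 3213) = sqrt((1 + 3276) - 3213) = sqrt(3277 - 3213) = sqrt(64) = 8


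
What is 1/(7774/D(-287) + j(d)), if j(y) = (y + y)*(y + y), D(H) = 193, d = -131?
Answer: 193/13256066 ≈ 1.4559e-5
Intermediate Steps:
j(y) = 4*y² (j(y) = (2*y)*(2*y) = 4*y²)
1/(7774/D(-287) + j(d)) = 1/(7774/193 + 4*(-131)²) = 1/(7774*(1/193) + 4*17161) = 1/(7774/193 + 68644) = 1/(13256066/193) = 193/13256066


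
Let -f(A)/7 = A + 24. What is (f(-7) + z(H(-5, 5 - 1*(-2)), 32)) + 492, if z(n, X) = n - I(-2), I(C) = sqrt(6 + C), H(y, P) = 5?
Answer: 376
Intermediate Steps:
f(A) = -168 - 7*A (f(A) = -7*(A + 24) = -7*(24 + A) = -168 - 7*A)
z(n, X) = -2 + n (z(n, X) = n - sqrt(6 - 2) = n - sqrt(4) = n - 1*2 = n - 2 = -2 + n)
(f(-7) + z(H(-5, 5 - 1*(-2)), 32)) + 492 = ((-168 - 7*(-7)) + (-2 + 5)) + 492 = ((-168 + 49) + 3) + 492 = (-119 + 3) + 492 = -116 + 492 = 376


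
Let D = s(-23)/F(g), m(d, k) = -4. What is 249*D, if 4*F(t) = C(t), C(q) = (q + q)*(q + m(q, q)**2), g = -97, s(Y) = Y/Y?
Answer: 166/2619 ≈ 0.063383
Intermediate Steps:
s(Y) = 1
C(q) = 2*q*(16 + q) (C(q) = (q + q)*(q + (-4)**2) = (2*q)*(q + 16) = (2*q)*(16 + q) = 2*q*(16 + q))
F(t) = t*(16 + t)/2 (F(t) = (2*t*(16 + t))/4 = t*(16 + t)/2)
D = 2/7857 (D = 1/((1/2)*(-97)*(16 - 97)) = 1/((1/2)*(-97)*(-81)) = 1/(7857/2) = 1*(2/7857) = 2/7857 ≈ 0.00025455)
249*D = 249*(2/7857) = 166/2619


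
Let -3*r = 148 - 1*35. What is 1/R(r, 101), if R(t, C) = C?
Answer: 1/101 ≈ 0.0099010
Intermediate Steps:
r = -113/3 (r = -(148 - 1*35)/3 = -(148 - 35)/3 = -⅓*113 = -113/3 ≈ -37.667)
1/R(r, 101) = 1/101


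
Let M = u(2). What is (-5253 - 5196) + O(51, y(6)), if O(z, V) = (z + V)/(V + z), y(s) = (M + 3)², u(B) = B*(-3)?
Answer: -10448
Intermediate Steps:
u(B) = -3*B
M = -6 (M = -3*2 = -6)
y(s) = 9 (y(s) = (-6 + 3)² = (-3)² = 9)
O(z, V) = 1 (O(z, V) = (V + z)/(V + z) = 1)
(-5253 - 5196) + O(51, y(6)) = (-5253 - 5196) + 1 = -10449 + 1 = -10448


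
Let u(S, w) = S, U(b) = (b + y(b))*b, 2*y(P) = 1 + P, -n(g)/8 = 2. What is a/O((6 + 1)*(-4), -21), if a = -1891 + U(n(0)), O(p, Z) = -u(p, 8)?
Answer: -1515/28 ≈ -54.107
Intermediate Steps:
n(g) = -16 (n(g) = -8*2 = -16)
y(P) = 1/2 + P/2 (y(P) = (1 + P)/2 = 1/2 + P/2)
U(b) = b*(1/2 + 3*b/2) (U(b) = (b + (1/2 + b/2))*b = (1/2 + 3*b/2)*b = b*(1/2 + 3*b/2))
O(p, Z) = -p
a = -1515 (a = -1891 + (1/2)*(-16)*(1 + 3*(-16)) = -1891 + (1/2)*(-16)*(1 - 48) = -1891 + (1/2)*(-16)*(-47) = -1891 + 376 = -1515)
a/O((6 + 1)*(-4), -21) = -1515*1/(4*(6 + 1)) = -1515/((-7*(-4))) = -1515/((-1*(-28))) = -1515/28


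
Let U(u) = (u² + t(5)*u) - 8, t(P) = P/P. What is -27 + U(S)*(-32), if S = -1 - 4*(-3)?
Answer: -3995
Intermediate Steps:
S = 11 (S = -1 + 12 = 11)
t(P) = 1
U(u) = -8 + u + u² (U(u) = (u² + 1*u) - 8 = (u² + u) - 8 = (u + u²) - 8 = -8 + u + u²)
-27 + U(S)*(-32) = -27 + (-8 + 11 + 11²)*(-32) = -27 + (-8 + 11 + 121)*(-32) = -27 + 124*(-32) = -27 - 3968 = -3995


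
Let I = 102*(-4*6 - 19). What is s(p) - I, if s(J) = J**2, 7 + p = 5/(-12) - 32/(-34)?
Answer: 184272817/41616 ≈ 4427.9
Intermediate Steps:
I = -4386 (I = 102*(-24 - 19) = 102*(-43) = -4386)
p = -1321/204 (p = -7 + (5/(-12) - 32/(-34)) = -7 + (5*(-1/12) - 32*(-1/34)) = -7 + (-5/12 + 16/17) = -7 + 107/204 = -1321/204 ≈ -6.4755)
s(p) - I = (-1321/204)**2 - 1*(-4386) = 1745041/41616 + 4386 = 184272817/41616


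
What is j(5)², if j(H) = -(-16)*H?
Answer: 6400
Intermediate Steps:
j(H) = 16*H
j(5)² = (16*5)² = 80² = 6400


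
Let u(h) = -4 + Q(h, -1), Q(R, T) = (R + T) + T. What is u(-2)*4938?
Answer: -39504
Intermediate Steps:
Q(R, T) = R + 2*T
u(h) = -6 + h (u(h) = -4 + (h + 2*(-1)) = -4 + (h - 2) = -4 + (-2 + h) = -6 + h)
u(-2)*4938 = (-6 - 2)*4938 = -8*4938 = -39504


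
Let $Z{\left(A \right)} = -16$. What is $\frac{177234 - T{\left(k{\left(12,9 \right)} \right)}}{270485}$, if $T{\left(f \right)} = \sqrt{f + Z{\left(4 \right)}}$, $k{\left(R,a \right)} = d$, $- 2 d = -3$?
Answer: $\frac{177234}{270485} - \frac{i \sqrt{58}}{540970} \approx 0.65524 - 1.4078 \cdot 10^{-5} i$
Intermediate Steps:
$d = \frac{3}{2}$ ($d = \left(- \frac{1}{2}\right) \left(-3\right) = \frac{3}{2} \approx 1.5$)
$k{\left(R,a \right)} = \frac{3}{2}$
$T{\left(f \right)} = \sqrt{-16 + f}$ ($T{\left(f \right)} = \sqrt{f - 16} = \sqrt{-16 + f}$)
$\frac{177234 - T{\left(k{\left(12,9 \right)} \right)}}{270485} = \frac{177234 - \sqrt{-16 + \frac{3}{2}}}{270485} = \left(177234 - \sqrt{- \frac{29}{2}}\right) \frac{1}{270485} = \left(177234 - \frac{i \sqrt{58}}{2}\right) \frac{1}{270485} = \frac{177234}{270485} - \frac{i \sqrt{58}}{540970}$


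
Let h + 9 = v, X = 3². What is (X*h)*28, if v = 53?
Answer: 11088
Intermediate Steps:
X = 9
h = 44 (h = -9 + 53 = 44)
(X*h)*28 = (9*44)*28 = 396*28 = 11088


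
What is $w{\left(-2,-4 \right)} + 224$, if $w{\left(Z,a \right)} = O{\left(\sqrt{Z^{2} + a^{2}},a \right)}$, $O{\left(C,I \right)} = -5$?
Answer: $219$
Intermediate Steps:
$w{\left(Z,a \right)} = -5$
$w{\left(-2,-4 \right)} + 224 = -5 + 224 = 219$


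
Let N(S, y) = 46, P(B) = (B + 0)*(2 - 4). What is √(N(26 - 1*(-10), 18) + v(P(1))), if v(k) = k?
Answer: 2*√11 ≈ 6.6332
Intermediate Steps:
P(B) = -2*B (P(B) = B*(-2) = -2*B)
√(N(26 - 1*(-10), 18) + v(P(1))) = √(46 - 2*1) = √(46 - 2) = √44 = 2*√11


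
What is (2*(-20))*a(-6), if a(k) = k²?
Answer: -1440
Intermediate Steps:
(2*(-20))*a(-6) = (2*(-20))*(-6)² = -40*36 = -1440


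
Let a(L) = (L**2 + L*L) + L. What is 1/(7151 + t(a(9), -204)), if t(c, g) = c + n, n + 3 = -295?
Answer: 1/7024 ≈ 0.00014237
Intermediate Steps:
n = -298 (n = -3 - 295 = -298)
a(L) = L + 2*L**2 (a(L) = (L**2 + L**2) + L = 2*L**2 + L = L + 2*L**2)
t(c, g) = -298 + c (t(c, g) = c - 298 = -298 + c)
1/(7151 + t(a(9), -204)) = 1/(7151 + (-298 + 9*(1 + 2*9))) = 1/(7151 + (-298 + 9*(1 + 18))) = 1/(7151 + (-298 + 9*19)) = 1/(7151 + (-298 + 171)) = 1/(7151 - 127) = 1/7024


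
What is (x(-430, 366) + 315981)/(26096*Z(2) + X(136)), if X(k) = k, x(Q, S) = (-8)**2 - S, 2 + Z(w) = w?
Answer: 315679/136 ≈ 2321.2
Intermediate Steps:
Z(w) = -2 + w
x(Q, S) = 64 - S
(x(-430, 366) + 315981)/(26096*Z(2) + X(136)) = ((64 - 1*366) + 315981)/(26096*(-2 + 2) + 136) = ((64 - 366) + 315981)/(26096*0 + 136) = (-302 + 315981)/(0 + 136) = 315679/136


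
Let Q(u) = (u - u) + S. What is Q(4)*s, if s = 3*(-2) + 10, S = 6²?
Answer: 144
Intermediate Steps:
S = 36
Q(u) = 36 (Q(u) = (u - u) + 36 = 0 + 36 = 36)
s = 4 (s = -6 + 10 = 4)
Q(4)*s = 36*4 = 144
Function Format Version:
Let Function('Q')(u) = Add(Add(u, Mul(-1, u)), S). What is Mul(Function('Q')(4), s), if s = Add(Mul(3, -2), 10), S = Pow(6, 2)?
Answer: 144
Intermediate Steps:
S = 36
Function('Q')(u) = 36 (Function('Q')(u) = Add(Add(u, Mul(-1, u)), 36) = Add(0, 36) = 36)
s = 4 (s = Add(-6, 10) = 4)
Mul(Function('Q')(4), s) = Mul(36, 4) = 144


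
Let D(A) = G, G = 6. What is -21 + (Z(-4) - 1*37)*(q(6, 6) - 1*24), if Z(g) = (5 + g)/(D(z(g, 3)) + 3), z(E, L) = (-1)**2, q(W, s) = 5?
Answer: 6119/9 ≈ 679.89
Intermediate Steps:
z(E, L) = 1
D(A) = 6
Z(g) = 5/9 + g/9 (Z(g) = (5 + g)/(6 + 3) = (5 + g)/9 = (5 + g)*(1/9) = 5/9 + g/9)
-21 + (Z(-4) - 1*37)*(q(6, 6) - 1*24) = -21 + ((5/9 + (1/9)*(-4)) - 1*37)*(5 - 1*24) = -21 + ((5/9 - 4/9) - 37)*(5 - 24) = -21 + (1/9 - 37)*(-19) = -21 - 332/9*(-19) = -21 + 6308/9 = 6119/9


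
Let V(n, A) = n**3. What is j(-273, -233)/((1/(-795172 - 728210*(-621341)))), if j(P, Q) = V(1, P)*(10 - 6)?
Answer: 3786158781048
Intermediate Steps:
j(P, Q) = 4 (j(P, Q) = 1**3*(10 - 6) = 1*4 = 4)
j(-273, -233)/((1/(-795172 - 728210*(-621341)))) = 4/((1/(-795172 - 728210*(-621341)))) = 4/((-1/621341/(-1523382))) = 4/((-1/1523382*(-1/621341))) = 4/(1/946539695262) = 4*946539695262 = 3786158781048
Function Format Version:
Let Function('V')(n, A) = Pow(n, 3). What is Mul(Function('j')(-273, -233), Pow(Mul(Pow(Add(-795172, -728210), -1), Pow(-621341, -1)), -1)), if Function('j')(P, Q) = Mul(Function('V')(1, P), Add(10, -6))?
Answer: 3786158781048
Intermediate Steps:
Function('j')(P, Q) = 4 (Function('j')(P, Q) = Mul(Pow(1, 3), Add(10, -6)) = Mul(1, 4) = 4)
Mul(Function('j')(-273, -233), Pow(Mul(Pow(Add(-795172, -728210), -1), Pow(-621341, -1)), -1)) = Mul(4, Pow(Mul(Pow(Add(-795172, -728210), -1), Pow(-621341, -1)), -1)) = Mul(4, Pow(Mul(Pow(-1523382, -1), Rational(-1, 621341)), -1)) = Mul(4, Pow(Mul(Rational(-1, 1523382), Rational(-1, 621341)), -1)) = Mul(4, Pow(Rational(1, 946539695262), -1)) = Mul(4, 946539695262) = 3786158781048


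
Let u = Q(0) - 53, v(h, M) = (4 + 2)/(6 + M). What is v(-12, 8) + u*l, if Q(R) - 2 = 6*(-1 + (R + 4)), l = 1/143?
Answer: 18/91 ≈ 0.19780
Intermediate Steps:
l = 1/143 ≈ 0.0069930
v(h, M) = 6/(6 + M)
Q(R) = 20 + 6*R (Q(R) = 2 + 6*(-1 + (R + 4)) = 2 + 6*(-1 + (4 + R)) = 2 + 6*(3 + R) = 2 + (18 + 6*R) = 20 + 6*R)
u = -33 (u = (20 + 6*0) - 53 = (20 + 0) - 53 = 20 - 53 = -33)
v(-12, 8) + u*l = 6/(6 + 8) - 33*1/143 = 6/14 - 3/13 = 6*(1/14) - 3/13 = 3/7 - 3/13 = 18/91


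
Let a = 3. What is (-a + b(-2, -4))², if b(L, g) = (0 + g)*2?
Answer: 121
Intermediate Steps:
b(L, g) = 2*g (b(L, g) = g*2 = 2*g)
(-a + b(-2, -4))² = (-1*3 + 2*(-4))² = (-3 - 8)² = (-11)² = 121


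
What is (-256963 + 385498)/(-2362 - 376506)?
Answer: -128535/378868 ≈ -0.33926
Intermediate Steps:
(-256963 + 385498)/(-2362 - 376506) = 128535/(-378868) = 128535*(-1/378868) = -128535/378868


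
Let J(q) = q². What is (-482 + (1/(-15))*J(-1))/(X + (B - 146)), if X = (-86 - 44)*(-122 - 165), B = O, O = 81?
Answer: -7231/558675 ≈ -0.012943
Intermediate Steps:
B = 81
X = 37310 (X = -130*(-287) = 37310)
(-482 + (1/(-15))*J(-1))/(X + (B - 146)) = (-482 + (1/(-15))*(-1)²)/(37310 + (81 - 146)) = (-482 + (1*(-1/15))*1)/(37310 - 65) = (-482 - 1/15*1)/37245 = (-482 - 1/15)*(1/37245) = -7231/15*1/37245 = -7231/558675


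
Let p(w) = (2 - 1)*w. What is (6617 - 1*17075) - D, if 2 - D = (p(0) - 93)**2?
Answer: -1811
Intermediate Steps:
p(w) = w (p(w) = 1*w = w)
D = -8647 (D = 2 - (0 - 93)**2 = 2 - 1*(-93)**2 = 2 - 1*8649 = 2 - 8649 = -8647)
(6617 - 1*17075) - D = (6617 - 1*17075) - 1*(-8647) = (6617 - 17075) + 8647 = -10458 + 8647 = -1811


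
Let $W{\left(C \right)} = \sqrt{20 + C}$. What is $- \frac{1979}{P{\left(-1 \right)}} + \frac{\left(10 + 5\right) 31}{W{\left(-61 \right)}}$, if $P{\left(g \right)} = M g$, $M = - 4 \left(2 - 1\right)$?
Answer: $- \frac{1979}{4} - \frac{465 i \sqrt{41}}{41} \approx -494.75 - 72.621 i$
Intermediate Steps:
$M = -4$ ($M = \left(-4\right) 1 = -4$)
$P{\left(g \right)} = - 4 g$
$- \frac{1979}{P{\left(-1 \right)}} + \frac{\left(10 + 5\right) 31}{W{\left(-61 \right)}} = - \frac{1979}{\left(-4\right) \left(-1\right)} + \frac{\left(10 + 5\right) 31}{\sqrt{20 - 61}} = - \frac{1979}{4} + \frac{15 \cdot 31}{\sqrt{-41}} = \left(-1979\right) \frac{1}{4} + \frac{465}{i \sqrt{41}} = - \frac{1979}{4} + 465 \left(- \frac{i \sqrt{41}}{41}\right) = - \frac{1979}{4} - \frac{465 i \sqrt{41}}{41}$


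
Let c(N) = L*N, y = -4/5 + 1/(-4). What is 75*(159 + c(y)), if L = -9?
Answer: 50535/4 ≈ 12634.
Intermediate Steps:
y = -21/20 (y = -4*1/5 + 1*(-1/4) = -4/5 - 1/4 = -21/20 ≈ -1.0500)
c(N) = -9*N
75*(159 + c(y)) = 75*(159 - 9*(-21/20)) = 75*(159 + 189/20) = 75*(3369/20) = 50535/4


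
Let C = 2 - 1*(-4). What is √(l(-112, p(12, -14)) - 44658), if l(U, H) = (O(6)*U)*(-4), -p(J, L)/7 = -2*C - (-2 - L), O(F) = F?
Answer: I*√41970 ≈ 204.87*I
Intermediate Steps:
C = 6 (C = 2 + 4 = 6)
p(J, L) = 70 - 7*L (p(J, L) = -7*(-2*6 - (-2 - L)) = -7*(-12 + (2 + L)) = -7*(-10 + L) = 70 - 7*L)
l(U, H) = -24*U (l(U, H) = (6*U)*(-4) = -24*U)
√(l(-112, p(12, -14)) - 44658) = √(-24*(-112) - 44658) = √(2688 - 44658) = √(-41970) = I*√41970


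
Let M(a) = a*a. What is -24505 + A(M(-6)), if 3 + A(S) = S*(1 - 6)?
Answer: -24688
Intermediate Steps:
M(a) = a²
A(S) = -3 - 5*S (A(S) = -3 + S*(1 - 6) = -3 + S*(-5) = -3 - 5*S)
-24505 + A(M(-6)) = -24505 + (-3 - 5*(-6)²) = -24505 + (-3 - 5*36) = -24505 + (-3 - 180) = -24505 - 183 = -24688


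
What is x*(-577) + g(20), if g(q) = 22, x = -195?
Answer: 112537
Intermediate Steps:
x*(-577) + g(20) = -195*(-577) + 22 = 112515 + 22 = 112537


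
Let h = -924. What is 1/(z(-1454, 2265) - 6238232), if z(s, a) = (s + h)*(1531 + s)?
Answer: -1/6421338 ≈ -1.5573e-7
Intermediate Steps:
z(s, a) = (-924 + s)*(1531 + s) (z(s, a) = (s - 924)*(1531 + s) = (-924 + s)*(1531 + s))
1/(z(-1454, 2265) - 6238232) = 1/((-1414644 + (-1454)² + 607*(-1454)) - 6238232) = 1/((-1414644 + 2114116 - 882578) - 6238232) = 1/(-183106 - 6238232) = 1/(-6421338) = -1/6421338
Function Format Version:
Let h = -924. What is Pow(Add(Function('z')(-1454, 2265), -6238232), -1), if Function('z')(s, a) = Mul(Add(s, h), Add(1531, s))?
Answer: Rational(-1, 6421338) ≈ -1.5573e-7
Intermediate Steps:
Function('z')(s, a) = Mul(Add(-924, s), Add(1531, s)) (Function('z')(s, a) = Mul(Add(s, -924), Add(1531, s)) = Mul(Add(-924, s), Add(1531, s)))
Pow(Add(Function('z')(-1454, 2265), -6238232), -1) = Pow(Add(Add(-1414644, Pow(-1454, 2), Mul(607, -1454)), -6238232), -1) = Pow(Add(Add(-1414644, 2114116, -882578), -6238232), -1) = Pow(Add(-183106, -6238232), -1) = Pow(-6421338, -1) = Rational(-1, 6421338)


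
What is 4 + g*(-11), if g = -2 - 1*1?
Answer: 37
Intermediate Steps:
g = -3 (g = -2 - 1 = -3)
4 + g*(-11) = 4 - 3*(-11) = 4 + 33 = 37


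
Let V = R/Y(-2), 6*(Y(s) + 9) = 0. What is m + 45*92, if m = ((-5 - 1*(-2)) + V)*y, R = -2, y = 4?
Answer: 37160/9 ≈ 4128.9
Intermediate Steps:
Y(s) = -9 (Y(s) = -9 + (⅙)*0 = -9 + 0 = -9)
V = 2/9 (V = -2/(-9) = -2*(-⅑) = 2/9 ≈ 0.22222)
m = -100/9 (m = ((-5 - 1*(-2)) + 2/9)*4 = ((-5 + 2) + 2/9)*4 = (-3 + 2/9)*4 = -25/9*4 = -100/9 ≈ -11.111)
m + 45*92 = -100/9 + 45*92 = -100/9 + 4140 = 37160/9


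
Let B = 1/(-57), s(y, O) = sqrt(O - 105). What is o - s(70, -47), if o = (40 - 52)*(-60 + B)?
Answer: 13684/19 - 2*I*sqrt(38) ≈ 720.21 - 12.329*I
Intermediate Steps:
s(y, O) = sqrt(-105 + O)
B = -1/57 ≈ -0.017544
o = 13684/19 (o = (40 - 52)*(-60 - 1/57) = -12*(-3421/57) = 13684/19 ≈ 720.21)
o - s(70, -47) = 13684/19 - sqrt(-105 - 47) = 13684/19 - sqrt(-152) = 13684/19 - 2*I*sqrt(38)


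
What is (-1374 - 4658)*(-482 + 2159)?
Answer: -10115664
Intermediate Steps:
(-1374 - 4658)*(-482 + 2159) = -6032*1677 = -10115664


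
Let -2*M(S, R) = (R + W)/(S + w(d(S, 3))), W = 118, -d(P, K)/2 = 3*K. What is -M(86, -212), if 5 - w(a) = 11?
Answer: -47/80 ≈ -0.58750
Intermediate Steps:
d(P, K) = -6*K
w(a) = -6 (w(a) = 5 - 1*11 = 5 - 11 = -6)
M(S, R) = -(118 + R)/(2*(-6 + S)) (M(S, R) = -(R + 118)/(2*(S - 6)) = -(118 + R)/(2*(-6 + S)))
-M(86, -212) = -(-118 - 1*(-212))/(2*(-6 + 86)) = -(-118 + 212)/(2*80) = -94/(2*80) = -1*47/80 = -47/80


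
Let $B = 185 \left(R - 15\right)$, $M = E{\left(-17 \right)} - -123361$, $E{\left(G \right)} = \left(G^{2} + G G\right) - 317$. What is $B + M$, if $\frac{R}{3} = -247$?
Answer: $-16238$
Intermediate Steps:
$R = -741$ ($R = 3 \left(-247\right) = -741$)
$E{\left(G \right)} = -317 + 2 G^{2}$ ($E{\left(G \right)} = \left(G^{2} + G^{2}\right) - 317 = 2 G^{2} - 317 = -317 + 2 G^{2}$)
$M = 123622$ ($M = \left(-317 + 2 \left(-17\right)^{2}\right) - -123361 = \left(-317 + 2 \cdot 289\right) + 123361 = \left(-317 + 578\right) + 123361 = 261 + 123361 = 123622$)
$B = -139860$ ($B = 185 \left(-741 - 15\right) = 185 \left(-756\right) = -139860$)
$B + M = -139860 + 123622 = -16238$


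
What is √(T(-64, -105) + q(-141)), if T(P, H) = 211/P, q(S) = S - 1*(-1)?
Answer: 3*I*√1019/8 ≈ 11.971*I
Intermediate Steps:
q(S) = 1 + S (q(S) = S + 1 = 1 + S)
√(T(-64, -105) + q(-141)) = √(211/(-64) + (1 - 141)) = √(211*(-1/64) - 140) = √(-211/64 - 140) = √(-9171/64) = 3*I*√1019/8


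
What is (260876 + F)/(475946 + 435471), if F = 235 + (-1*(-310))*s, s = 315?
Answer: 27597/70109 ≈ 0.39363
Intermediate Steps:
F = 97885 (F = 235 - 1*(-310)*315 = 235 + 310*315 = 235 + 97650 = 97885)
(260876 + F)/(475946 + 435471) = (260876 + 97885)/(475946 + 435471) = 358761/911417 = 358761*(1/911417) = 27597/70109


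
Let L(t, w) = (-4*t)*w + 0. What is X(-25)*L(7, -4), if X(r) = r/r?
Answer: 112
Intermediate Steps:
X(r) = 1
L(t, w) = -4*t*w (L(t, w) = -4*t*w + 0 = -4*t*w)
X(-25)*L(7, -4) = 1*(-4*7*(-4)) = 1*112 = 112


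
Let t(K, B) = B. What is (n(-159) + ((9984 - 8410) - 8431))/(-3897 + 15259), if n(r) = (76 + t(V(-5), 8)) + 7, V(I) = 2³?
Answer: -3383/5681 ≈ -0.59549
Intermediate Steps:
V(I) = 8
n(r) = 91 (n(r) = (76 + 8) + 7 = 84 + 7 = 91)
(n(-159) + ((9984 - 8410) - 8431))/(-3897 + 15259) = (91 + ((9984 - 8410) - 8431))/(-3897 + 15259) = (91 + (1574 - 8431))/11362 = (91 - 6857)*(1/11362) = -6766*1/11362 = -3383/5681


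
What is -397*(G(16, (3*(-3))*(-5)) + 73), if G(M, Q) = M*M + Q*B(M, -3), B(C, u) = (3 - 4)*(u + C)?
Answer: 101632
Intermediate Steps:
B(C, u) = -C - u (B(C, u) = -(C + u) = -C - u)
G(M, Q) = M² + Q*(3 - M) (G(M, Q) = M*M + Q*(-M - 1*(-3)) = M² + Q*(-M + 3) = M² + Q*(3 - M))
-397*(G(16, (3*(-3))*(-5)) + 73) = -397*((16² - (3*(-3))*(-5)*(-3 + 16)) + 73) = -397*((256 - 1*(-9*(-5))*13) + 73) = -397*((256 - 1*45*13) + 73) = -397*((256 - 585) + 73) = -397*(-329 + 73) = -397*(-256) = 101632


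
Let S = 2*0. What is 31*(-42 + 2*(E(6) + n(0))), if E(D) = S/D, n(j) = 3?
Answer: -1116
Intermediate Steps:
S = 0
E(D) = 0 (E(D) = 0/D = 0)
31*(-42 + 2*(E(6) + n(0))) = 31*(-42 + 2*(0 + 3)) = 31*(-42 + 2*3) = 31*(-42 + 6) = 31*(-36) = -1116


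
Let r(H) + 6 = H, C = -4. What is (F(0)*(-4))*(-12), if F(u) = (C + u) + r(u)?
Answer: -480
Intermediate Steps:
r(H) = -6 + H
F(u) = -10 + 2*u (F(u) = (-4 + u) + (-6 + u) = -10 + 2*u)
(F(0)*(-4))*(-12) = ((-10 + 2*0)*(-4))*(-12) = ((-10 + 0)*(-4))*(-12) = -10*(-4)*(-12) = 40*(-12) = -480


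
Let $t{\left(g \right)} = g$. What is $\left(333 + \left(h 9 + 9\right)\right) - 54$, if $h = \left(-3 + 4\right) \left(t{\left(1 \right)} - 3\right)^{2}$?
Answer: $324$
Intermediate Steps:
$h = 4$ ($h = \left(-3 + 4\right) \left(1 - 3\right)^{2} = 1 \left(-2\right)^{2} = 1 \cdot 4 = 4$)
$\left(333 + \left(h 9 + 9\right)\right) - 54 = \left(333 + \left(4 \cdot 9 + 9\right)\right) - 54 = \left(333 + \left(36 + 9\right)\right) - 54 = \left(333 + 45\right) - 54 = 378 - 54 = 324$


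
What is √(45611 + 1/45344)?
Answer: √5861236814290/11336 ≈ 213.57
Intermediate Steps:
√(45611 + 1/45344) = √(2068185185/45344) = √5861236814290/11336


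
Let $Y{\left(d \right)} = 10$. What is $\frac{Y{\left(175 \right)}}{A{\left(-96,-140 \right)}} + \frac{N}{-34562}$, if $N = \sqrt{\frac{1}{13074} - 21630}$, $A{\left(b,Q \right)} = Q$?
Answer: $- \frac{1}{14} - \frac{i \sqrt{3697204552806}}{451863588} \approx -0.071429 - 0.0042553 i$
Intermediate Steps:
$N = \frac{i \sqrt{3697204552806}}{13074}$ ($N = \sqrt{\frac{1}{13074} - 21630} = \sqrt{- \frac{282790619}{13074}} = \frac{i \sqrt{3697204552806}}{13074} \approx 147.07 i$)
$\frac{Y{\left(175 \right)}}{A{\left(-96,-140 \right)}} + \frac{N}{-34562} = \frac{10}{-140} + \frac{\frac{1}{13074} i \sqrt{3697204552806}}{-34562} = 10 \left(- \frac{1}{140}\right) + \frac{i \sqrt{3697204552806}}{13074} \left(- \frac{1}{34562}\right) = - \frac{1}{14} - \frac{i \sqrt{3697204552806}}{451863588}$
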